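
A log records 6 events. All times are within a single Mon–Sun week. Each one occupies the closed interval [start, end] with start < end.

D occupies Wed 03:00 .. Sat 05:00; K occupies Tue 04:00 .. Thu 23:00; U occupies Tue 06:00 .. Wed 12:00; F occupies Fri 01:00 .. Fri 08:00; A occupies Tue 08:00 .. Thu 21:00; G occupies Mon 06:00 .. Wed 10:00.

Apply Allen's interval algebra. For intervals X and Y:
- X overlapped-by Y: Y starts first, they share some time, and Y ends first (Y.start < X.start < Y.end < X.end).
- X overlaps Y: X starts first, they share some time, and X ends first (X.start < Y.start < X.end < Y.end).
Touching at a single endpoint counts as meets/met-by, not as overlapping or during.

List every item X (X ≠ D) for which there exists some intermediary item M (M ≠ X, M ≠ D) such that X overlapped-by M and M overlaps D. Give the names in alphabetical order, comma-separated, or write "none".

A, K, U

Target D = [Wed 03:00, Sat 05:00].
Intermediaries M with M overlaps D: A, G, K, U.
Via A — items with X overlapped-by A: none.
Via G — items with X overlapped-by G: A, K, U.
Via K — items with X overlapped-by K: none.
Via U — items with X overlapped-by U: A.
Union: A, K, U.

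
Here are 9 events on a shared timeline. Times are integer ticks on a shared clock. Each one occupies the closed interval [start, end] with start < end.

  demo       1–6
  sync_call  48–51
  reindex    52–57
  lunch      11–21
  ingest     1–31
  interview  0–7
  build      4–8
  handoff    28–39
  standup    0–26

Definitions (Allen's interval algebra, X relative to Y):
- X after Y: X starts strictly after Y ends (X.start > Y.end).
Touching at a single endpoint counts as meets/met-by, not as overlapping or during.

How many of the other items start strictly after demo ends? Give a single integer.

4

Target demo = [1, 6].
build [4, 8] → overlapped-by → no.
handoff [28, 39] → after → counts.
ingest [1, 31] → started-by → no.
interview [0, 7] → contains → no.
lunch [11, 21] → after → counts.
reindex [52, 57] → after → counts.
standup [0, 26] → contains → no.
sync_call [48, 51] → after → counts.
Total: 4.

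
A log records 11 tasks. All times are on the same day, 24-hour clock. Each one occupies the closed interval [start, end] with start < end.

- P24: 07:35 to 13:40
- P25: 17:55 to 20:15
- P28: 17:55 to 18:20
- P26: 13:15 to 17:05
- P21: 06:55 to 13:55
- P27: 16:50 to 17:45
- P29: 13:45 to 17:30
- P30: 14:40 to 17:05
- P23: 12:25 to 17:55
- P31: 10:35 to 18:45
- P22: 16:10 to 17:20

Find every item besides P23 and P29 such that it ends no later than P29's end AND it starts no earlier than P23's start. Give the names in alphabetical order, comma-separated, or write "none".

P22, P26, P30

Conditions: its end is no later than P29's end (X.end <= 17:30) AND its start is no earlier than P23's start (X.start >= 12:25).
P21: end 13:55 <= 17:30? ✓; start 06:55 >= 12:25? ✗ → no.
P22: end 17:20 <= 17:30? ✓; start 16:10 >= 12:25? ✓ → yes.
P24: end 13:40 <= 17:30? ✓; start 07:35 >= 12:25? ✗ → no.
P25: end 20:15 <= 17:30? ✗; start 17:55 >= 12:25? ✓ → no.
P26: end 17:05 <= 17:30? ✓; start 13:15 >= 12:25? ✓ → yes.
P27: end 17:45 <= 17:30? ✗; start 16:50 >= 12:25? ✓ → no.
P28: end 18:20 <= 17:30? ✗; start 17:55 >= 12:25? ✓ → no.
P30: end 17:05 <= 17:30? ✓; start 14:40 >= 12:25? ✓ → yes.
P31: end 18:45 <= 17:30? ✗; start 10:35 >= 12:25? ✗ → no.
Result: P22, P26, P30.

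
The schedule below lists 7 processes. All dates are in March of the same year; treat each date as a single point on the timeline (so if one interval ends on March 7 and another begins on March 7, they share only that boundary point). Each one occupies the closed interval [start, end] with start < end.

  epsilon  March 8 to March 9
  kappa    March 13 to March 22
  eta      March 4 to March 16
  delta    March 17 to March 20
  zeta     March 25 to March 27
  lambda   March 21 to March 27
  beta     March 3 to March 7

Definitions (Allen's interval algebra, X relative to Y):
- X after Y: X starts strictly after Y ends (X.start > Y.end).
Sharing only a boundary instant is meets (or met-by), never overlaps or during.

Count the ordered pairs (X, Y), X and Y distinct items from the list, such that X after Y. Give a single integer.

15

Checking all 42 ordered pairs for relation 'after'; matching pairs in alphabetical order:
(delta, beta): delta after beta ✓
(delta, epsilon): delta after epsilon ✓
(delta, eta): delta after eta ✓
(epsilon, beta): epsilon after beta ✓
(kappa, beta): kappa after beta ✓
(kappa, epsilon): kappa after epsilon ✓
(lambda, beta): lambda after beta ✓
(lambda, delta): lambda after delta ✓
(lambda, epsilon): lambda after epsilon ✓
(lambda, eta): lambda after eta ✓
(zeta, beta): zeta after beta ✓
(zeta, delta): zeta after delta ✓
(zeta, epsilon): zeta after epsilon ✓
(zeta, eta): zeta after eta ✓
(zeta, kappa): zeta after kappa ✓
Count: 15.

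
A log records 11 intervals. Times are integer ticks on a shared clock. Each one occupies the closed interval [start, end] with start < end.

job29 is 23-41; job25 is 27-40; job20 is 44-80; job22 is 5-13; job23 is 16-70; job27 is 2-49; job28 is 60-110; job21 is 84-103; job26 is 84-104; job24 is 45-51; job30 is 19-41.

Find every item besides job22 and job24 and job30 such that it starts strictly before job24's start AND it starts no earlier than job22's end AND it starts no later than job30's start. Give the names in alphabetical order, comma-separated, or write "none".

Conditions: its start is strictly before job24's start (X.start < 45) AND its start is no earlier than job22's end (X.start >= 13) AND its start is no later than job30's start (X.start <= 19).
job20: start 44 < 45? ✓; start 44 >= 13? ✓; start 44 <= 19? ✗ → no.
job21: start 84 < 45? ✗; start 84 >= 13? ✓; start 84 <= 19? ✗ → no.
job23: start 16 < 45? ✓; start 16 >= 13? ✓; start 16 <= 19? ✓ → yes.
job25: start 27 < 45? ✓; start 27 >= 13? ✓; start 27 <= 19? ✗ → no.
job26: start 84 < 45? ✗; start 84 >= 13? ✓; start 84 <= 19? ✗ → no.
job27: start 2 < 45? ✓; start 2 >= 13? ✗; start 2 <= 19? ✓ → no.
job28: start 60 < 45? ✗; start 60 >= 13? ✓; start 60 <= 19? ✗ → no.
job29: start 23 < 45? ✓; start 23 >= 13? ✓; start 23 <= 19? ✗ → no.
Result: job23.

job23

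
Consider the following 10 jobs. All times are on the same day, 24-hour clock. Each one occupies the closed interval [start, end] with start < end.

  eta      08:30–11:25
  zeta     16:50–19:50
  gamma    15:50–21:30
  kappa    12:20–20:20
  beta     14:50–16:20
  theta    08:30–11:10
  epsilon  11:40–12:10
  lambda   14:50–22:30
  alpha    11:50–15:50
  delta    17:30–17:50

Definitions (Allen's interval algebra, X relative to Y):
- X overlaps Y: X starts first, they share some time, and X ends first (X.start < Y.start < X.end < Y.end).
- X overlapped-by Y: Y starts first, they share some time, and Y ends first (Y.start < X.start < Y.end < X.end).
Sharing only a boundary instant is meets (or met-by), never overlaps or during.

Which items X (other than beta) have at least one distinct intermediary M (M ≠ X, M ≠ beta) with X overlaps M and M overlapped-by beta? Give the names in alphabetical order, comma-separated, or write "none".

kappa

Target beta = [14:50, 16:20].
Intermediaries M with M overlapped-by beta: gamma.
Via gamma — items with X overlaps gamma: kappa.
Union: kappa.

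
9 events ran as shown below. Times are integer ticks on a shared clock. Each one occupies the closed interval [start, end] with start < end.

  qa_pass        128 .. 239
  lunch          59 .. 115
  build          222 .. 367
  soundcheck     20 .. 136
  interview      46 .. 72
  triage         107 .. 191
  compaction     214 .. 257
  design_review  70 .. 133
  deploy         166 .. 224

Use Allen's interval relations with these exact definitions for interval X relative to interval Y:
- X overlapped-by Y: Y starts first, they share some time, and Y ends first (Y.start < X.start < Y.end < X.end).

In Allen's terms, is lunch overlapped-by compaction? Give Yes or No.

No

lunch = [59, 115], compaction = [214, 257].
Actual relation of lunch to compaction: before.
Asked whether 'overlapped-by' holds → No.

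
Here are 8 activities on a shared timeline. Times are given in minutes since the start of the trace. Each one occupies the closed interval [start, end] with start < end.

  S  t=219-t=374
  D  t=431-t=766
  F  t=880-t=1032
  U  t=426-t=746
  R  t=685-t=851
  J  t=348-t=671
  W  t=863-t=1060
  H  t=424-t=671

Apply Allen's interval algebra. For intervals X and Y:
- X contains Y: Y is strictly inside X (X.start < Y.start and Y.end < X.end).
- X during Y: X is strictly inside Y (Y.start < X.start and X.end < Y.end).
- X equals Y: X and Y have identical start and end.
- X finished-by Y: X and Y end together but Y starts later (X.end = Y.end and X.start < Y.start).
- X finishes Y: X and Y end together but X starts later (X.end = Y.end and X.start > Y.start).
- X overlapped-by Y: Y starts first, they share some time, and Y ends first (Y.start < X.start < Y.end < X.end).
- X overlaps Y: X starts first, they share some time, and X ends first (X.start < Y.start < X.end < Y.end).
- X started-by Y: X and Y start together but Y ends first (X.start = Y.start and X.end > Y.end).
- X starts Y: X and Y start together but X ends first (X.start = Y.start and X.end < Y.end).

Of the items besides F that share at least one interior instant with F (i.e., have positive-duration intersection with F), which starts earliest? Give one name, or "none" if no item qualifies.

W

Target F = [t=880, t=1032].
D [t=431, t=766] → before → excluded.
H [t=424, t=671] → before → excluded.
J [t=348, t=671] → before → excluded.
R [t=685, t=851] → before → excluded.
S [t=219, t=374] → before → excluded.
U [t=426, t=746] → before → excluded.
W [t=863, t=1060] → contains → candidate.
Among candidates, earliest start is t=863 → W.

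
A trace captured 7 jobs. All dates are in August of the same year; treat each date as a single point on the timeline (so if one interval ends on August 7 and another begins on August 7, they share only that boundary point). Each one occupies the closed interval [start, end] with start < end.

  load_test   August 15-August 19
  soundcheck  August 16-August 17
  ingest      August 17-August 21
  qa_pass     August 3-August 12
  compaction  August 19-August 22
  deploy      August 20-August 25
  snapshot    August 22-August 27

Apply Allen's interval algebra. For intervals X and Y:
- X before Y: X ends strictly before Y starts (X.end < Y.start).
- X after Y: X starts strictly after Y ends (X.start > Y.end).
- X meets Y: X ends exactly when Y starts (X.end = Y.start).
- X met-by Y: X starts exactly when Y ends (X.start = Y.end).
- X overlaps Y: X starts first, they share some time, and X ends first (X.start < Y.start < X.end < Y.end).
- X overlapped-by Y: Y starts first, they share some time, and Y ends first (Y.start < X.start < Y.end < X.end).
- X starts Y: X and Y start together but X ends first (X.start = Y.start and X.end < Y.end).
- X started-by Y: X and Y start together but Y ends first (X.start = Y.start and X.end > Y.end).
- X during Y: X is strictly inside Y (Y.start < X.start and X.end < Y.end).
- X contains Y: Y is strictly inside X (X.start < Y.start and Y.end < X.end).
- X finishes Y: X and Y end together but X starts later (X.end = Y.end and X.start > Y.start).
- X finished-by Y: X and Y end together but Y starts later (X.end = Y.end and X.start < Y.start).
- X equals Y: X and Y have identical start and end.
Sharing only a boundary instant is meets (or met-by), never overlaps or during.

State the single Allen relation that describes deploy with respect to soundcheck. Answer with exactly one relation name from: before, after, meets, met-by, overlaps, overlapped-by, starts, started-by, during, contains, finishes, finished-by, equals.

deploy = [August 20, August 25]; soundcheck = [August 16, August 17].
Compare endpoints: deploy.start > soundcheck.start, deploy.start > soundcheck.end, deploy.end > soundcheck.start, deploy.end > soundcheck.end.
That pattern is 'after'.

after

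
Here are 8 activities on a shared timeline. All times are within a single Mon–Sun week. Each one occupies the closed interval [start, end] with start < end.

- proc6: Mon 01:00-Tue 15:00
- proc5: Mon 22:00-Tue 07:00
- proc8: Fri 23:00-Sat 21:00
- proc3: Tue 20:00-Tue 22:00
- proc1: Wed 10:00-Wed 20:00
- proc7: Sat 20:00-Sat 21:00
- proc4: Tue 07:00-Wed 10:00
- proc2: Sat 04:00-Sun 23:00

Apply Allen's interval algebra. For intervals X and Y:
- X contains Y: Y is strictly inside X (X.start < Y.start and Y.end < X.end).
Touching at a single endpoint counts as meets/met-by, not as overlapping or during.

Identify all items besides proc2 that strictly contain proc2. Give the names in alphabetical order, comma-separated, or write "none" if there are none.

Target proc2 = [Sat 04:00, Sun 23:00].
proc1 [Wed 10:00, Wed 20:00] → before → no.
proc3 [Tue 20:00, Tue 22:00] → before → no.
proc4 [Tue 07:00, Wed 10:00] → before → no.
proc5 [Mon 22:00, Tue 07:00] → before → no.
proc6 [Mon 01:00, Tue 15:00] → before → no.
proc7 [Sat 20:00, Sat 21:00] → during → no.
proc8 [Fri 23:00, Sat 21:00] → overlaps → no.
Result: none.

none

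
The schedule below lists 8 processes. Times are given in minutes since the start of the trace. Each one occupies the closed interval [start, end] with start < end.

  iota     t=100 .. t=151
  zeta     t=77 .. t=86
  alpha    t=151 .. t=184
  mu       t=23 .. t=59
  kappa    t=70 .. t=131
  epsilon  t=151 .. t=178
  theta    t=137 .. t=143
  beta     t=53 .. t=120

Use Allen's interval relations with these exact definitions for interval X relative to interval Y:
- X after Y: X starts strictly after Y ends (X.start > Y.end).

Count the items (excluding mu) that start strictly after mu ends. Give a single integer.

Target mu = [t=23, t=59].
alpha [t=151, t=184] → after → counts.
beta [t=53, t=120] → overlapped-by → no.
epsilon [t=151, t=178] → after → counts.
iota [t=100, t=151] → after → counts.
kappa [t=70, t=131] → after → counts.
theta [t=137, t=143] → after → counts.
zeta [t=77, t=86] → after → counts.
Total: 6.

6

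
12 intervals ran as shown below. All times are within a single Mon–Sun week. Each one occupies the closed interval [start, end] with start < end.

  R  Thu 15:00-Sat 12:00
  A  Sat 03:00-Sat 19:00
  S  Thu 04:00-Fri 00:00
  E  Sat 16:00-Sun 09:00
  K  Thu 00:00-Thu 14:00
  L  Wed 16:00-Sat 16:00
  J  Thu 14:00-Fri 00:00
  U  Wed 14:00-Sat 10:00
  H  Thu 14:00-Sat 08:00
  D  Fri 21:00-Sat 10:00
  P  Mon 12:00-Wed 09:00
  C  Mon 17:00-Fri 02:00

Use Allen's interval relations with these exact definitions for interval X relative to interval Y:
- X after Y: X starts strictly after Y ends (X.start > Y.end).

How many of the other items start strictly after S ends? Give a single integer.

3

Target S = [Thu 04:00, Fri 00:00].
A [Sat 03:00, Sat 19:00] → after → counts.
C [Mon 17:00, Fri 02:00] → contains → no.
D [Fri 21:00, Sat 10:00] → after → counts.
E [Sat 16:00, Sun 09:00] → after → counts.
H [Thu 14:00, Sat 08:00] → overlapped-by → no.
J [Thu 14:00, Fri 00:00] → finishes → no.
K [Thu 00:00, Thu 14:00] → overlaps → no.
L [Wed 16:00, Sat 16:00] → contains → no.
P [Mon 12:00, Wed 09:00] → before → no.
R [Thu 15:00, Sat 12:00] → overlapped-by → no.
U [Wed 14:00, Sat 10:00] → contains → no.
Total: 3.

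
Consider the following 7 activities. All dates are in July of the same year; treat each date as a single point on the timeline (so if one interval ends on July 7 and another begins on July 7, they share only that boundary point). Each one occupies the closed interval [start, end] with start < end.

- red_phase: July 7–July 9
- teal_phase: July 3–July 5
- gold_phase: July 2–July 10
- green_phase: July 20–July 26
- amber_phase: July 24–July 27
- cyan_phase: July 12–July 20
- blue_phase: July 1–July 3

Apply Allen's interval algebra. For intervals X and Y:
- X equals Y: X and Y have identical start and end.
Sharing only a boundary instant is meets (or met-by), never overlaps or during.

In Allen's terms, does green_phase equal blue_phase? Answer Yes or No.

No

green_phase = [July 20, July 26], blue_phase = [July 1, July 3].
Actual relation of green_phase to blue_phase: after.
Asked whether 'equals' holds → No.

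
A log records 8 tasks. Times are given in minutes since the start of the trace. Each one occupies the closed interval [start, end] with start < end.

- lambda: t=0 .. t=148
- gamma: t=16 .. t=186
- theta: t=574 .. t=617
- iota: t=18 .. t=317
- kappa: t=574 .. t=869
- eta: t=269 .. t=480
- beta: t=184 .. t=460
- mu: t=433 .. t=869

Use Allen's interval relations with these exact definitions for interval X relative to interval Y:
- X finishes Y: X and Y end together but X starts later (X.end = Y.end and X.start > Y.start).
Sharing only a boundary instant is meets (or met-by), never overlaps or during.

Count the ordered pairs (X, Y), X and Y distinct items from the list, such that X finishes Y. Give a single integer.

1

Checking all 56 ordered pairs for relation 'finishes'; matching pairs in alphabetical order:
(kappa, mu): kappa finishes mu ✓
Count: 1.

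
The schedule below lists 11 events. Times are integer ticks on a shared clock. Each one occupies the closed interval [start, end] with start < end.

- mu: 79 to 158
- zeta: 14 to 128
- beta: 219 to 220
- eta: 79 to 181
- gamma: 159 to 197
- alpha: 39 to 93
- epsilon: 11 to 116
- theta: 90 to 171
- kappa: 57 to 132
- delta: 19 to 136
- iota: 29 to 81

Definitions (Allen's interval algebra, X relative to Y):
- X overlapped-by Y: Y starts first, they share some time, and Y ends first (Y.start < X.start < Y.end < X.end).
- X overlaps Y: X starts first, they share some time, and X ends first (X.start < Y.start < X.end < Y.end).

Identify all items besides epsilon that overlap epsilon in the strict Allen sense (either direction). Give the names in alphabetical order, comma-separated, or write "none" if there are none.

delta, eta, kappa, mu, theta, zeta

Target epsilon = [11, 116].
alpha [39, 93] → during → no.
beta [219, 220] → after → no.
delta [19, 136] → overlapped-by → yes.
eta [79, 181] → overlapped-by → yes.
gamma [159, 197] → after → no.
iota [29, 81] → during → no.
kappa [57, 132] → overlapped-by → yes.
mu [79, 158] → overlapped-by → yes.
theta [90, 171] → overlapped-by → yes.
zeta [14, 128] → overlapped-by → yes.
Result: delta, eta, kappa, mu, theta, zeta.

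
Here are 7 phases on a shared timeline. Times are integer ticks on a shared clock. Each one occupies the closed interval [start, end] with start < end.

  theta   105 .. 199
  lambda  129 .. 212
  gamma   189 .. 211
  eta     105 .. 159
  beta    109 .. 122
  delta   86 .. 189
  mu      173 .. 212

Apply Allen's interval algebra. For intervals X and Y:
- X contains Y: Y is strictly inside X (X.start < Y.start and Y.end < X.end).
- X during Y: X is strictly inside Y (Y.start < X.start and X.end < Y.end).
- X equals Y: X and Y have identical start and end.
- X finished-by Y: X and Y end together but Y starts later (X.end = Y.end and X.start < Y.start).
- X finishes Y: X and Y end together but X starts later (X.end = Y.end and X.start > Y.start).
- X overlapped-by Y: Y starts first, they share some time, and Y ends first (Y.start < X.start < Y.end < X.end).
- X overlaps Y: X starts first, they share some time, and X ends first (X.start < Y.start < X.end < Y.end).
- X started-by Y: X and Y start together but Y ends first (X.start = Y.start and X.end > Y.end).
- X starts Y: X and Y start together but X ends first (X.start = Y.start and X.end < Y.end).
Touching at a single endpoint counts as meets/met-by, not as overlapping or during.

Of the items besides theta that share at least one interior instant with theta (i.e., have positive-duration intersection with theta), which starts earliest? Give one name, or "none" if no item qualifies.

delta

Target theta = [105, 199].
beta [109, 122] → during → candidate.
delta [86, 189] → overlaps → candidate.
eta [105, 159] → starts → candidate.
gamma [189, 211] → overlapped-by → candidate.
lambda [129, 212] → overlapped-by → candidate.
mu [173, 212] → overlapped-by → candidate.
Among candidates, earliest start is 86 → delta.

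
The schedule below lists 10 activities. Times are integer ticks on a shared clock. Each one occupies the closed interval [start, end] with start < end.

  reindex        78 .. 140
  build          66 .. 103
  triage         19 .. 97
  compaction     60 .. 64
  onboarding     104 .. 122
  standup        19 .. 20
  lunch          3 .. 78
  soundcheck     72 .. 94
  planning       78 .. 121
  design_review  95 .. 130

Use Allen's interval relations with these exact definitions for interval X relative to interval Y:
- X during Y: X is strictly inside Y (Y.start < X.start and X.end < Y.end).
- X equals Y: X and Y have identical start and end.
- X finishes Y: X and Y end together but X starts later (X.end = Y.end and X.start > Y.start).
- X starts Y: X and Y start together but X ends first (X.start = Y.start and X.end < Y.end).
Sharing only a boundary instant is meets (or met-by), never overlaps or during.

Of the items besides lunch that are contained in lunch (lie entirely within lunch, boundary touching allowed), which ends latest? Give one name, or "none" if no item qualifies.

compaction

Target lunch = [3, 78].
build [66, 103] → overlapped-by → excluded.
compaction [60, 64] → during → candidate.
design_review [95, 130] → after → excluded.
onboarding [104, 122] → after → excluded.
planning [78, 121] → met-by → excluded.
reindex [78, 140] → met-by → excluded.
soundcheck [72, 94] → overlapped-by → excluded.
standup [19, 20] → during → candidate.
triage [19, 97] → overlapped-by → excluded.
Among candidates, latest end is 64 → compaction.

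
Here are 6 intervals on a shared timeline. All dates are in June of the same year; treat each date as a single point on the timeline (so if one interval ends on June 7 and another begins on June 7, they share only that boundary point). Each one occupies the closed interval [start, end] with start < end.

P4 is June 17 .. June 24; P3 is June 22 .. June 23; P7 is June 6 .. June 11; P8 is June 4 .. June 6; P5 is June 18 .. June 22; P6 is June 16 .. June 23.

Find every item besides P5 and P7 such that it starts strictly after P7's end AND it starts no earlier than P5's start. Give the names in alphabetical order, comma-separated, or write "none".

Conditions: its start is strictly after P7's end (X.start > June 11) AND its start is no earlier than P5's start (X.start >= June 18).
P3: start June 22 > June 11? ✓; start June 22 >= June 18? ✓ → yes.
P4: start June 17 > June 11? ✓; start June 17 >= June 18? ✗ → no.
P6: start June 16 > June 11? ✓; start June 16 >= June 18? ✗ → no.
P8: start June 4 > June 11? ✗; start June 4 >= June 18? ✗ → no.
Result: P3.

P3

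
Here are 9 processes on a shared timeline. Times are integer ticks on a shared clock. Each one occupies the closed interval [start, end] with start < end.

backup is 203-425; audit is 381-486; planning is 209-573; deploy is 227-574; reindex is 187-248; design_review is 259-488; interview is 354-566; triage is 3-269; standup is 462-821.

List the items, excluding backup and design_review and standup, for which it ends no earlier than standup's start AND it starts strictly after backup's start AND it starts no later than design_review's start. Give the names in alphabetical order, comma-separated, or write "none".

deploy, planning

Conditions: its end is no earlier than standup's start (X.end >= 462) AND its start is strictly after backup's start (X.start > 203) AND its start is no later than design_review's start (X.start <= 259).
audit: end 486 >= 462? ✓; start 381 > 203? ✓; start 381 <= 259? ✗ → no.
deploy: end 574 >= 462? ✓; start 227 > 203? ✓; start 227 <= 259? ✓ → yes.
interview: end 566 >= 462? ✓; start 354 > 203? ✓; start 354 <= 259? ✗ → no.
planning: end 573 >= 462? ✓; start 209 > 203? ✓; start 209 <= 259? ✓ → yes.
reindex: end 248 >= 462? ✗; start 187 > 203? ✗; start 187 <= 259? ✓ → no.
triage: end 269 >= 462? ✗; start 3 > 203? ✗; start 3 <= 259? ✓ → no.
Result: deploy, planning.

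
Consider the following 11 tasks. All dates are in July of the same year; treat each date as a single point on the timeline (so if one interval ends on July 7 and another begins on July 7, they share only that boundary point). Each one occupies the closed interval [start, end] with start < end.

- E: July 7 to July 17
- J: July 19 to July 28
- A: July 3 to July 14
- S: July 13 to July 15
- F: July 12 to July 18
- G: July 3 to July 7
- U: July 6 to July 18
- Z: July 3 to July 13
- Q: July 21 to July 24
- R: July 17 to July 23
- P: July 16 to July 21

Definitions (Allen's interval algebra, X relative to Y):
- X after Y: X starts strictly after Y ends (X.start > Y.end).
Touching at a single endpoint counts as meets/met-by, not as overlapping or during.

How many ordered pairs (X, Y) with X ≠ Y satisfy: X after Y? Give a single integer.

24

Checking all 110 ordered pairs for relation 'after'; matching pairs in alphabetical order:
(F, G): F after G ✓
(J, A): J after A ✓
(J, E): J after E ✓
(J, F): J after F ✓
(J, G): J after G ✓
(J, S): J after S ✓
(J, U): J after U ✓
(J, Z): J after Z ✓
(P, A): P after A ✓
(P, G): P after G ✓
(P, S): P after S ✓
(P, Z): P after Z ✓
(Q, A): Q after A ✓
(Q, E): Q after E ✓
(Q, F): Q after F ✓
(Q, G): Q after G ✓
(Q, S): Q after S ✓
(Q, U): Q after U ✓
(Q, Z): Q after Z ✓
(R, A): R after A ✓
(R, G): R after G ✓
(R, S): R after S ✓
(R, Z): R after Z ✓
(S, G): S after G ✓
Count: 24.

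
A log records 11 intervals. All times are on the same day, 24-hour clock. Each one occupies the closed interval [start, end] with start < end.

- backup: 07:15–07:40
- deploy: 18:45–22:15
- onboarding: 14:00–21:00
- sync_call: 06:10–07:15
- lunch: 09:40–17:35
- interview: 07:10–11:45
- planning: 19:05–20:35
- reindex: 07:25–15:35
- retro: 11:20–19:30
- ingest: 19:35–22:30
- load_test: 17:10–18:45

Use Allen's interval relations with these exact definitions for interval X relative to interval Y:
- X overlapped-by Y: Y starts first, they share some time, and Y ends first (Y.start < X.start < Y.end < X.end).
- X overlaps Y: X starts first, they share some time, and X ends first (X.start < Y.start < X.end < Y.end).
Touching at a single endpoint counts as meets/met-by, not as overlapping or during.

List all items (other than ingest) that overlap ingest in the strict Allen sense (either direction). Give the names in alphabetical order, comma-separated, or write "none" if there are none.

deploy, onboarding, planning

Target ingest = [19:35, 22:30].
backup [07:15, 07:40] → before → no.
deploy [18:45, 22:15] → overlaps → yes.
interview [07:10, 11:45] → before → no.
load_test [17:10, 18:45] → before → no.
lunch [09:40, 17:35] → before → no.
onboarding [14:00, 21:00] → overlaps → yes.
planning [19:05, 20:35] → overlaps → yes.
reindex [07:25, 15:35] → before → no.
retro [11:20, 19:30] → before → no.
sync_call [06:10, 07:15] → before → no.
Result: deploy, onboarding, planning.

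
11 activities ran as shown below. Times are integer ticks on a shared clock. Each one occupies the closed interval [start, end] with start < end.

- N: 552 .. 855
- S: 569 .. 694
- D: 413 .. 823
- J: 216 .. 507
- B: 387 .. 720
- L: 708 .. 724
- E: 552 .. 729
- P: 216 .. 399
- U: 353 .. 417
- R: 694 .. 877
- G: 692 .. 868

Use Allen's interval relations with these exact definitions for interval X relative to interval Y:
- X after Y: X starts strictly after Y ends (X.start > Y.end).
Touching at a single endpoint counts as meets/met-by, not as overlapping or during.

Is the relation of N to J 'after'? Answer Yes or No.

Yes

N = [552, 855], J = [216, 507].
Actual relation of N to J: after.
Asked whether 'after' holds → Yes.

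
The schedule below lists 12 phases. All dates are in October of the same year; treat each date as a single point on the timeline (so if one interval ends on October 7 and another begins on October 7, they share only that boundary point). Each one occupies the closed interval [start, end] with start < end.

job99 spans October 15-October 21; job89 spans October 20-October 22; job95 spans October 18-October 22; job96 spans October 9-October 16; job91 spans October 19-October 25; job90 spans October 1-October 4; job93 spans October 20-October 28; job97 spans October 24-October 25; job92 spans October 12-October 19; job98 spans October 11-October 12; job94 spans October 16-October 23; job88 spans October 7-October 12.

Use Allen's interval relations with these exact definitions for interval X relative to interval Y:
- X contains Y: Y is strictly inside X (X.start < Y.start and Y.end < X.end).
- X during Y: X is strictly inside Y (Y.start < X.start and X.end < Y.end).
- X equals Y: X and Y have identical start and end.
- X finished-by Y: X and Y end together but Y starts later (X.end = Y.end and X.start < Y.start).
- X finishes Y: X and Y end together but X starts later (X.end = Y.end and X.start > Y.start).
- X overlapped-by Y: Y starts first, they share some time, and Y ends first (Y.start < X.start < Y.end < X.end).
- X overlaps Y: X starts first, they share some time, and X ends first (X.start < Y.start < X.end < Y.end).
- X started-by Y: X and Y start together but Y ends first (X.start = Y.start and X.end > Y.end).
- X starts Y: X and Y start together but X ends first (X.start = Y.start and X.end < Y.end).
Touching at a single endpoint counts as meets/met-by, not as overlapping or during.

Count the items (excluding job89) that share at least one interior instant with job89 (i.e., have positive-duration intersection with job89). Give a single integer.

Target job89 = [October 20, October 22].
job88 [October 7, October 12] → before → no.
job90 [October 1, October 4] → before → no.
job91 [October 19, October 25] → contains → counts.
job92 [October 12, October 19] → before → no.
job93 [October 20, October 28] → started-by → counts.
job94 [October 16, October 23] → contains → counts.
job95 [October 18, October 22] → finished-by → counts.
job96 [October 9, October 16] → before → no.
job97 [October 24, October 25] → after → no.
job98 [October 11, October 12] → before → no.
job99 [October 15, October 21] → overlaps → counts.
Total: 5.

5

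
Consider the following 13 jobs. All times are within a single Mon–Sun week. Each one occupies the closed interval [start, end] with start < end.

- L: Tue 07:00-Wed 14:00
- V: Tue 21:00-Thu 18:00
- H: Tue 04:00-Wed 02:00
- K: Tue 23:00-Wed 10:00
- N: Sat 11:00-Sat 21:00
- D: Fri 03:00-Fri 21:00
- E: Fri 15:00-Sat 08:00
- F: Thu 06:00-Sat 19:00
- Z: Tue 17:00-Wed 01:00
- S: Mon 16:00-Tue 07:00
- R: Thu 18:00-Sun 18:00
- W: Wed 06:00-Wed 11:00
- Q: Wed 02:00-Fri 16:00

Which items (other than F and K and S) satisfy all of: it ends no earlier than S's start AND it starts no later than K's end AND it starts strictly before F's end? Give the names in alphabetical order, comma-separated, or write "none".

Conditions: its end is no earlier than S's start (X.end >= Mon 16:00) AND its start is no later than K's end (X.start <= Wed 10:00) AND its start is strictly before F's end (X.start < Sat 19:00).
D: end Fri 21:00 >= Mon 16:00? ✓; start Fri 03:00 <= Wed 10:00? ✗; start Fri 03:00 < Sat 19:00? ✓ → no.
E: end Sat 08:00 >= Mon 16:00? ✓; start Fri 15:00 <= Wed 10:00? ✗; start Fri 15:00 < Sat 19:00? ✓ → no.
H: end Wed 02:00 >= Mon 16:00? ✓; start Tue 04:00 <= Wed 10:00? ✓; start Tue 04:00 < Sat 19:00? ✓ → yes.
L: end Wed 14:00 >= Mon 16:00? ✓; start Tue 07:00 <= Wed 10:00? ✓; start Tue 07:00 < Sat 19:00? ✓ → yes.
N: end Sat 21:00 >= Mon 16:00? ✓; start Sat 11:00 <= Wed 10:00? ✗; start Sat 11:00 < Sat 19:00? ✓ → no.
Q: end Fri 16:00 >= Mon 16:00? ✓; start Wed 02:00 <= Wed 10:00? ✓; start Wed 02:00 < Sat 19:00? ✓ → yes.
R: end Sun 18:00 >= Mon 16:00? ✓; start Thu 18:00 <= Wed 10:00? ✗; start Thu 18:00 < Sat 19:00? ✓ → no.
V: end Thu 18:00 >= Mon 16:00? ✓; start Tue 21:00 <= Wed 10:00? ✓; start Tue 21:00 < Sat 19:00? ✓ → yes.
W: end Wed 11:00 >= Mon 16:00? ✓; start Wed 06:00 <= Wed 10:00? ✓; start Wed 06:00 < Sat 19:00? ✓ → yes.
Z: end Wed 01:00 >= Mon 16:00? ✓; start Tue 17:00 <= Wed 10:00? ✓; start Tue 17:00 < Sat 19:00? ✓ → yes.
Result: H, L, Q, V, W, Z.

H, L, Q, V, W, Z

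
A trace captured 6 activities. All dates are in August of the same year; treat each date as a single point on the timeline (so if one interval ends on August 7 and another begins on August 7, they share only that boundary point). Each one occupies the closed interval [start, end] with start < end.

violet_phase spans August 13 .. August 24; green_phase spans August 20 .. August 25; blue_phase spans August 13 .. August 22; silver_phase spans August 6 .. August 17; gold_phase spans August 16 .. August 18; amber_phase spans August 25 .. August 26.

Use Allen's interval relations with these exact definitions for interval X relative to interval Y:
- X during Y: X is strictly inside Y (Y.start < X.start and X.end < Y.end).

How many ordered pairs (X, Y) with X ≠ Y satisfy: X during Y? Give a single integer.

2

Checking all 30 ordered pairs for relation 'during'; matching pairs in alphabetical order:
(gold_phase, blue_phase): gold_phase during blue_phase ✓
(gold_phase, violet_phase): gold_phase during violet_phase ✓
Count: 2.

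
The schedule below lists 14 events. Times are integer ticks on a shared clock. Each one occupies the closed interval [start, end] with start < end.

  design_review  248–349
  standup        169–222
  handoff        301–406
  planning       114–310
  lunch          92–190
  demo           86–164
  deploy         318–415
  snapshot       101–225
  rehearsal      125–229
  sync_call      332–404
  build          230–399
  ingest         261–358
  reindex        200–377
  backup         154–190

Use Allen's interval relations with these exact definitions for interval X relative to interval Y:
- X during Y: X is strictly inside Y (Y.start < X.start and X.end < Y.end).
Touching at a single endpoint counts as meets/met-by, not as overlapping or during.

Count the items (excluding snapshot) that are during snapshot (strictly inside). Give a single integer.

Target snapshot = [101, 225].
backup [154, 190] → during → counts.
build [230, 399] → after → no.
demo [86, 164] → overlaps → no.
deploy [318, 415] → after → no.
design_review [248, 349] → after → no.
handoff [301, 406] → after → no.
ingest [261, 358] → after → no.
lunch [92, 190] → overlaps → no.
planning [114, 310] → overlapped-by → no.
rehearsal [125, 229] → overlapped-by → no.
reindex [200, 377] → overlapped-by → no.
standup [169, 222] → during → counts.
sync_call [332, 404] → after → no.
Total: 2.

2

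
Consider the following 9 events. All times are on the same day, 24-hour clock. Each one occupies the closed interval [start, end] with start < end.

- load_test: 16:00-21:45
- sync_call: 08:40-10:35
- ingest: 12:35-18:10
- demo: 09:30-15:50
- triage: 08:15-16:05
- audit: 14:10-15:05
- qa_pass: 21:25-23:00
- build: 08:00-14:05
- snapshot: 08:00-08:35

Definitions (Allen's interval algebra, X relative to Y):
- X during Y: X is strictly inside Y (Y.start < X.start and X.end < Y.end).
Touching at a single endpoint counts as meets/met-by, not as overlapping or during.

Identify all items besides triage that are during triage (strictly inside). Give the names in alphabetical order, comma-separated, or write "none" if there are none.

Target triage = [08:15, 16:05].
audit [14:10, 15:05] → during → yes.
build [08:00, 14:05] → overlaps → no.
demo [09:30, 15:50] → during → yes.
ingest [12:35, 18:10] → overlapped-by → no.
load_test [16:00, 21:45] → overlapped-by → no.
qa_pass [21:25, 23:00] → after → no.
snapshot [08:00, 08:35] → overlaps → no.
sync_call [08:40, 10:35] → during → yes.
Result: audit, demo, sync_call.

audit, demo, sync_call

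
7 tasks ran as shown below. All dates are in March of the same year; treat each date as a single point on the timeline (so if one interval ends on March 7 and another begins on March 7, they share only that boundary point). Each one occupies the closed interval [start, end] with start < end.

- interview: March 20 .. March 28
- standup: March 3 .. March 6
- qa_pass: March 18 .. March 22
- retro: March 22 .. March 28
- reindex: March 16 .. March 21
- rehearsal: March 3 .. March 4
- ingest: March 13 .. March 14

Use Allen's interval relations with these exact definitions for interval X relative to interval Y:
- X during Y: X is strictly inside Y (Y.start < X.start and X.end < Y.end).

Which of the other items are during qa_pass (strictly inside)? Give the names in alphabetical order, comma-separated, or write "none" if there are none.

Target qa_pass = [March 18, March 22].
ingest [March 13, March 14] → before → no.
interview [March 20, March 28] → overlapped-by → no.
rehearsal [March 3, March 4] → before → no.
reindex [March 16, March 21] → overlaps → no.
retro [March 22, March 28] → met-by → no.
standup [March 3, March 6] → before → no.
Result: none.

none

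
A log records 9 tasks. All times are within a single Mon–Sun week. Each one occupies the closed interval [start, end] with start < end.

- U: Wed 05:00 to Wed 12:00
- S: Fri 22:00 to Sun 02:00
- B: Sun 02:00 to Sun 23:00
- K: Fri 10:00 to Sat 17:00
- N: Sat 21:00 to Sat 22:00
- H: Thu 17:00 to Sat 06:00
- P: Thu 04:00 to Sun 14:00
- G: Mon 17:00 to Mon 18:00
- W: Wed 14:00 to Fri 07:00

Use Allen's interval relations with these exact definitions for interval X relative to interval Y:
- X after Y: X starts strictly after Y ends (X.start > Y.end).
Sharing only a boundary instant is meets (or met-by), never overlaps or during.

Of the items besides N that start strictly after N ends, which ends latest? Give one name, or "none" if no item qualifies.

B

Target N = [Sat 21:00, Sat 22:00].
B [Sun 02:00, Sun 23:00] → after → candidate.
G [Mon 17:00, Mon 18:00] → before → excluded.
H [Thu 17:00, Sat 06:00] → before → excluded.
K [Fri 10:00, Sat 17:00] → before → excluded.
P [Thu 04:00, Sun 14:00] → contains → excluded.
S [Fri 22:00, Sun 02:00] → contains → excluded.
U [Wed 05:00, Wed 12:00] → before → excluded.
W [Wed 14:00, Fri 07:00] → before → excluded.
Among candidates, latest end is Sun 23:00 → B.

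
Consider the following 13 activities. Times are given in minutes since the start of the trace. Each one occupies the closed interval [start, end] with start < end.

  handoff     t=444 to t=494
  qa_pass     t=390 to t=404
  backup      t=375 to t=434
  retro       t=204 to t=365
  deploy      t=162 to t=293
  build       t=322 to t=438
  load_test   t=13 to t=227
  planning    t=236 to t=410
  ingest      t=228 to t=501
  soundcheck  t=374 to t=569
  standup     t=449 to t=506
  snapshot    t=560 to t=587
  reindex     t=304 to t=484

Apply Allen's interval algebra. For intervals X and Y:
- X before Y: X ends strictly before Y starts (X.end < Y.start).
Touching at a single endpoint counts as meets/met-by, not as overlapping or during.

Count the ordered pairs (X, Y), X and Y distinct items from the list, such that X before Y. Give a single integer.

40

Checking all 156 ordered pairs for relation 'before'; matching pairs in alphabetical order:
(backup, handoff): backup before handoff ✓
(backup, snapshot): backup before snapshot ✓
(backup, standup): backup before standup ✓
(build, handoff): build before handoff ✓
(build, snapshot): build before snapshot ✓
(build, standup): build before standup ✓
(deploy, backup): deploy before backup ✓
(deploy, build): deploy before build ✓
(deploy, handoff): deploy before handoff ✓
(deploy, qa_pass): deploy before qa_pass ✓
(deploy, reindex): deploy before reindex ✓
(deploy, snapshot): deploy before snapshot ✓
(deploy, soundcheck): deploy before soundcheck ✓
(deploy, standup): deploy before standup ✓
(handoff, snapshot): handoff before snapshot ✓
(ingest, snapshot): ingest before snapshot ✓
(load_test, backup): load_test before backup ✓
(load_test, build): load_test before build ✓
(load_test, handoff): load_test before handoff ✓
(load_test, ingest): load_test before ingest ✓
(load_test, planning): load_test before planning ✓
(load_test, qa_pass): load_test before qa_pass ✓
(load_test, reindex): load_test before reindex ✓
(load_test, snapshot): load_test before snapshot ✓
... plus 16 further pairs not listed.
Count: 40.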